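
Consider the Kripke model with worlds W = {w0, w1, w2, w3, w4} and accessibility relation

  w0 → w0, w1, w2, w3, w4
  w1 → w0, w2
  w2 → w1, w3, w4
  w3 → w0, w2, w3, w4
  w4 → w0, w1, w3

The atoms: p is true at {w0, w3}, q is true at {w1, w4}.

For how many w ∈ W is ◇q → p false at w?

2

w0: ◇q is T, p is T. ✓
w1: ◇q is F, p is F. ✓
w2: ◇q is T, p is F. ✗
w3: ◇q is T, p is T. ✓
w4: ◇q is T, p is F. ✗
Satisfying worlds: {w0, w1, w3}.
So ◇q → p fails at the other 2 worlds.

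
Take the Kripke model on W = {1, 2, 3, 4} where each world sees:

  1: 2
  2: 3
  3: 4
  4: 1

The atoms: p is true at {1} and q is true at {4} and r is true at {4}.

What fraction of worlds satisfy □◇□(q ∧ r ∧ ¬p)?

1: successors {2}; ◇□(q ∧ r ∧ ¬p) there: 2:T. ✓
2: successors {3}; ◇□(q ∧ r ∧ ¬p) there: 3:F. ✗
3: successors {4}; ◇□(q ∧ r ∧ ¬p) there: 4:F. ✗
4: successors {1}; ◇□(q ∧ r ∧ ¬p) there: 1:F. ✗
That's 1 of 4 worlds, so 1/4.

1/4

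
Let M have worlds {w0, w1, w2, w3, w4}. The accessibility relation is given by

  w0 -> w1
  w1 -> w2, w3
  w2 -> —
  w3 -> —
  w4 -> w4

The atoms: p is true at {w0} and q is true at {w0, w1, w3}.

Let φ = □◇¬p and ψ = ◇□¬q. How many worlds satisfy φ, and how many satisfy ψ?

For □◇¬p:
w0: successors {w1}; ◇¬p there: w1:T. ✓
w1: successors {w2, w3}; ◇¬p there: w2:F, w3:F. ✗
w2: no successors, so □◇¬p holds vacuously. ✓
w3: no successors, so □◇¬p holds vacuously. ✓
w4: successors {w4}; ◇¬p there: w4:T. ✓
— 4 worlds.
For ◇□¬q:
w0: successors {w1}; □¬q there: w1:F. ✗
w1: successors {w2, w3}; □¬q there: w2:T, w3:T. ✓
w2: no successors, so ◇□¬q fails. ✗
w3: no successors, so ◇□¬q fails. ✗
w4: successors {w4}; □¬q there: w4:T. ✓
— 2 worlds.

4 and 2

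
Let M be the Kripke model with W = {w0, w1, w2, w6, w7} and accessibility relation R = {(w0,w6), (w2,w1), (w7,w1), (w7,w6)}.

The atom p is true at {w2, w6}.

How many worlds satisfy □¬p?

3

w0: successors {w6}; ¬p there: w6:F. ✗
w1: no successors, so □¬p holds vacuously. ✓
w2: successors {w1}; ¬p there: w1:T. ✓
w6: no successors, so □¬p holds vacuously. ✓
w7: successors {w1, w6}; ¬p there: w1:T, w6:F. ✗
Satisfying worlds: {w1, w2, w6}.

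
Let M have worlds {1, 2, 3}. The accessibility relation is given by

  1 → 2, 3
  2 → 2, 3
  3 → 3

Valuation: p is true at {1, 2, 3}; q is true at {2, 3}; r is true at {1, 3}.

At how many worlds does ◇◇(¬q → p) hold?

1: successors {2, 3}; ◇(¬q → p) there: 2:T, 3:T. ✓
2: successors {2, 3}; ◇(¬q → p) there: 2:T, 3:T. ✓
3: successors {3}; ◇(¬q → p) there: 3:T. ✓
Satisfying worlds: {1, 2, 3}.

3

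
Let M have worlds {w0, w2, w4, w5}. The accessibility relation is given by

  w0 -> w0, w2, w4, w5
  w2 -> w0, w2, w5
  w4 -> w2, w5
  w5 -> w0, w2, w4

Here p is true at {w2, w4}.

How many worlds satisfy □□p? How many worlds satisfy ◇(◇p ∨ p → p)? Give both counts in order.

For □□p:
w0: successors {w0, w2, w4, w5}; □p there: w0:F, w2:F, w4:F, w5:F. ✗
w2: successors {w0, w2, w5}; □p there: w0:F, w2:F, w5:F. ✗
w4: successors {w2, w5}; □p there: w2:F, w5:F. ✗
w5: successors {w0, w2, w4}; □p there: w0:F, w2:F, w4:F. ✗
— 0 worlds.
For ◇(◇p ∨ p → p):
w0: successors {w0, w2, w4, w5}; ◇p ∨ p → p there: w0:F, w2:T, w4:T, w5:F. ✓
w2: successors {w0, w2, w5}; ◇p ∨ p → p there: w0:F, w2:T, w5:F. ✓
w4: successors {w2, w5}; ◇p ∨ p → p there: w2:T, w5:F. ✓
w5: successors {w0, w2, w4}; ◇p ∨ p → p there: w0:F, w2:T, w4:T. ✓
— 4 worlds.

0 and 4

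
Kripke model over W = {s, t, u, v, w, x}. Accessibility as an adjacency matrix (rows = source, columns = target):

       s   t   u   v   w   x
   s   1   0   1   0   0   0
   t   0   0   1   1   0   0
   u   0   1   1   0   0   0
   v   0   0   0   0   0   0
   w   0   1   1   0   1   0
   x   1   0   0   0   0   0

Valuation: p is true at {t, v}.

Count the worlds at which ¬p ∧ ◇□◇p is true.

s: ¬p is T, ◇□◇p is T. ✓
t: ¬p is F, ◇□◇p is T. ✗
u: ¬p is T, ◇□◇p is T. ✓
v: ¬p is F, ◇□◇p is F. ✗
w: ¬p is T, ◇□◇p is T. ✓
x: ¬p is T, ◇□◇p is F. ✗
Satisfying worlds: {s, u, w}.

3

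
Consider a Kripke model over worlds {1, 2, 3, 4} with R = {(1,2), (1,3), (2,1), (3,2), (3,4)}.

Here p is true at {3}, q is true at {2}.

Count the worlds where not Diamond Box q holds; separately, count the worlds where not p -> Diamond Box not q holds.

For not Diamond Box q:
1: Diamond Box q is F. ✓
2: Diamond Box q is F. ✓
3: Diamond Box q is T. ✗
4: Diamond Box q is F. ✓
— 3 worlds.
For not p -> Diamond Box not q:
1: not p is T, Diamond Box not q is T. ✓
2: not p is T, Diamond Box not q is F. ✗
3: not p is F, Diamond Box not q is T. ✓
4: not p is T, Diamond Box not q is F. ✗
— 2 worlds.

3 and 2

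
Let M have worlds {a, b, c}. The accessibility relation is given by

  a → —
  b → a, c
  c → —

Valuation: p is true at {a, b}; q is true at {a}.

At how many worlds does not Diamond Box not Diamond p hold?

a: Diamond Box not Diamond p is F. ✓
b: Diamond Box not Diamond p is T. ✗
c: Diamond Box not Diamond p is F. ✓
Satisfying worlds: {a, c}.

2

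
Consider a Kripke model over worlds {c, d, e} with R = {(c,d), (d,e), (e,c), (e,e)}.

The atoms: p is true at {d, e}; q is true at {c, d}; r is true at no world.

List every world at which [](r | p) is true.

c: successors {d}; r | p there: d:T. ✓
d: successors {e}; r | p there: e:T. ✓
e: successors {c, e}; r | p there: c:F, e:T. ✗

{c, d}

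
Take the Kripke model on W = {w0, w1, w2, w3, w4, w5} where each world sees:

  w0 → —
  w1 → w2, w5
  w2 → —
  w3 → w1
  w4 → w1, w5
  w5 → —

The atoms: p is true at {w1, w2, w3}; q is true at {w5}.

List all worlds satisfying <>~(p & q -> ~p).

w0: no successors, so <>~(p & q -> ~p) fails. ✗
w1: successors {w2, w5}; ~(p & q -> ~p) there: w2:F, w5:F. ✗
w2: no successors, so <>~(p & q -> ~p) fails. ✗
w3: successors {w1}; ~(p & q -> ~p) there: w1:F. ✗
w4: successors {w1, w5}; ~(p & q -> ~p) there: w1:F, w5:F. ✗
w5: no successors, so <>~(p & q -> ~p) fails. ✗

∅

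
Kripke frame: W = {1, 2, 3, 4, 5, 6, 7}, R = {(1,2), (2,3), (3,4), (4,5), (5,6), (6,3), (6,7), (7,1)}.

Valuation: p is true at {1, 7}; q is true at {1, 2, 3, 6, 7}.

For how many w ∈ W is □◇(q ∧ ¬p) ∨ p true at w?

4

1: □◇(q ∧ ¬p) is T, p is T. ✓
2: □◇(q ∧ ¬p) is F, p is F. ✗
3: □◇(q ∧ ¬p) is F, p is F. ✗
4: □◇(q ∧ ¬p) is T, p is F. ✓
5: □◇(q ∧ ¬p) is T, p is F. ✓
6: □◇(q ∧ ¬p) is F, p is F. ✗
7: □◇(q ∧ ¬p) is T, p is T. ✓
Satisfying worlds: {1, 4, 5, 7}.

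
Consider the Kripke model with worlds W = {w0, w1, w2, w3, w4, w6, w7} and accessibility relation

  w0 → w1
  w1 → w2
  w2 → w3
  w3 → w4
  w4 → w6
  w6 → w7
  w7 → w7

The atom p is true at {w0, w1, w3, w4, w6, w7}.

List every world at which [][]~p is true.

w0: successors {w1}; []~p there: w1:T. ✓
w1: successors {w2}; []~p there: w2:F. ✗
w2: successors {w3}; []~p there: w3:F. ✗
w3: successors {w4}; []~p there: w4:F. ✗
w4: successors {w6}; []~p there: w6:F. ✗
w6: successors {w7}; []~p there: w7:F. ✗
w7: successors {w7}; []~p there: w7:F. ✗

{w0}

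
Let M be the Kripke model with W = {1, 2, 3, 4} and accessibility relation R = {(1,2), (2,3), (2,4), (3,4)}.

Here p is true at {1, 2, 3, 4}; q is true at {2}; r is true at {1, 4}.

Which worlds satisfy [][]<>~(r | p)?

{3, 4}

1: successors {2}; []<>~(r | p) there: 2:F. ✗
2: successors {3, 4}; []<>~(r | p) there: 3:F, 4:T. ✗
3: successors {4}; []<>~(r | p) there: 4:T. ✓
4: no successors, so [][]<>~(r | p) holds vacuously. ✓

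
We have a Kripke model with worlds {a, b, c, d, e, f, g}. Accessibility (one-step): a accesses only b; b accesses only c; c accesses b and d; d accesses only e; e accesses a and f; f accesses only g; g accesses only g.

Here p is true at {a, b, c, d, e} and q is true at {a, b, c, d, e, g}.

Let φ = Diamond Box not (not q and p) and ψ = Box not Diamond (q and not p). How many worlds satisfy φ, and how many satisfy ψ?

For Diamond Box not (not q and p):
a: successors {b}; Box not (not q and p) there: b:T. ✓
b: successors {c}; Box not (not q and p) there: c:T. ✓
c: successors {b, d}; Box not (not q and p) there: b:T, d:T. ✓
d: successors {e}; Box not (not q and p) there: e:T. ✓
e: successors {a, f}; Box not (not q and p) there: a:T, f:T. ✓
f: successors {g}; Box not (not q and p) there: g:T. ✓
g: successors {g}; Box not (not q and p) there: g:T. ✓
— 7 worlds.
For Box not Diamond (q and not p):
a: successors {b}; not Diamond (q and not p) there: b:T. ✓
b: successors {c}; not Diamond (q and not p) there: c:T. ✓
c: successors {b, d}; not Diamond (q and not p) there: b:T, d:T. ✓
d: successors {e}; not Diamond (q and not p) there: e:T. ✓
e: successors {a, f}; not Diamond (q and not p) there: a:T, f:F. ✗
f: successors {g}; not Diamond (q and not p) there: g:F. ✗
g: successors {g}; not Diamond (q and not p) there: g:F. ✗
— 4 worlds.

7 and 4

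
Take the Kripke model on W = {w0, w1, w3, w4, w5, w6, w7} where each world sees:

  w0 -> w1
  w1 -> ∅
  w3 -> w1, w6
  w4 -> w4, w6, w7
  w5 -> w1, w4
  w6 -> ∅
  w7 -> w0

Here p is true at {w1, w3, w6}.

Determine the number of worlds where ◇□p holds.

5

w0: successors {w1}; □p there: w1:T. ✓
w1: no successors, so ◇□p fails. ✗
w3: successors {w1, w6}; □p there: w1:T, w6:T. ✓
w4: successors {w4, w6, w7}; □p there: w4:F, w6:T, w7:F. ✓
w5: successors {w1, w4}; □p there: w1:T, w4:F. ✓
w6: no successors, so ◇□p fails. ✗
w7: successors {w0}; □p there: w0:T. ✓
Satisfying worlds: {w0, w3, w4, w5, w7}.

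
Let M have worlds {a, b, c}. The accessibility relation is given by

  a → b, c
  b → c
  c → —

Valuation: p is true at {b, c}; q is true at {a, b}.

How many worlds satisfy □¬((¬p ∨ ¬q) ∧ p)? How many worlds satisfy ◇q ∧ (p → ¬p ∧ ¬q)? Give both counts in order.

For □¬((¬p ∨ ¬q) ∧ p):
a: successors {b, c}; ¬((¬p ∨ ¬q) ∧ p) there: b:T, c:F. ✗
b: successors {c}; ¬((¬p ∨ ¬q) ∧ p) there: c:F. ✗
c: no successors, so □¬((¬p ∨ ¬q) ∧ p) holds vacuously. ✓
— 1 world.
For ◇q ∧ (p → ¬p ∧ ¬q):
a: ◇q is T, p → ¬p ∧ ¬q is T. ✓
b: ◇q is F, p → ¬p ∧ ¬q is F. ✗
c: ◇q is F, p → ¬p ∧ ¬q is F. ✗
— 1 world.

1 and 1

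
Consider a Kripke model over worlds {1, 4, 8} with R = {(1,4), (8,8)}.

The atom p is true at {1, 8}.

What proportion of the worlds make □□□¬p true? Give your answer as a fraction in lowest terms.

1: successors {4}; □□¬p there: 4:T. ✓
4: no successors, so □□□¬p holds vacuously. ✓
8: successors {8}; □□¬p there: 8:F. ✗
That's 2 of 3 worlds, so 2/3.

2/3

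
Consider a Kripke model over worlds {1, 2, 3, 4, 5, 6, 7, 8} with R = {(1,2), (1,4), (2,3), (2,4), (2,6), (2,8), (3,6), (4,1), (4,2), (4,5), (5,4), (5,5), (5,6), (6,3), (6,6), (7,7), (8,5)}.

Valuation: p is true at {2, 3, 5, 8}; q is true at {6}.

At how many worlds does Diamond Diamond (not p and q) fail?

1

1: successors {2, 4}; Diamond (not p and q) there: 2:T, 4:F. ✓
2: successors {3, 4, 6, 8}; Diamond (not p and q) there: 3:T, 4:F, 6:T, 8:F. ✓
3: successors {6}; Diamond (not p and q) there: 6:T. ✓
4: successors {1, 2, 5}; Diamond (not p and q) there: 1:F, 2:T, 5:T. ✓
5: successors {4, 5, 6}; Diamond (not p and q) there: 4:F, 5:T, 6:T. ✓
6: successors {3, 6}; Diamond (not p and q) there: 3:T, 6:T. ✓
7: successors {7}; Diamond (not p and q) there: 7:F. ✗
8: successors {5}; Diamond (not p and q) there: 5:T. ✓
Satisfying worlds: {1, 2, 3, 4, 5, 6, 8}.
So Diamond Diamond (not p and q) fails at the other 1 world.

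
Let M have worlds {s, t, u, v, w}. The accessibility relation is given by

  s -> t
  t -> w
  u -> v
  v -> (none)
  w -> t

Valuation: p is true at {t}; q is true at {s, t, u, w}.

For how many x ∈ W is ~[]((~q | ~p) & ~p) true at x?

s: []((~q | ~p) & ~p) is F. ✓
t: []((~q | ~p) & ~p) is T. ✗
u: []((~q | ~p) & ~p) is T. ✗
v: []((~q | ~p) & ~p) is T. ✗
w: []((~q | ~p) & ~p) is F. ✓
Satisfying worlds: {s, w}.

2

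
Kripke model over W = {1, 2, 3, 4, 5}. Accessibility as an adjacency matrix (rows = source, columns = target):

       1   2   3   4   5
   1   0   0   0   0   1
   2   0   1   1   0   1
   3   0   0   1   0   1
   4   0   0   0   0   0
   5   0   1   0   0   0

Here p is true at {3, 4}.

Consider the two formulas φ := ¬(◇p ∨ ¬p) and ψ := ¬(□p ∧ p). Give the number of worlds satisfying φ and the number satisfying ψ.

For ¬(◇p ∨ ¬p):
1: ◇p ∨ ¬p is T. ✗
2: ◇p ∨ ¬p is T. ✗
3: ◇p ∨ ¬p is T. ✗
4: ◇p ∨ ¬p is F. ✓
5: ◇p ∨ ¬p is T. ✗
— 1 world.
For ¬(□p ∧ p):
1: □p ∧ p is F. ✓
2: □p ∧ p is F. ✓
3: □p ∧ p is F. ✓
4: □p ∧ p is T. ✗
5: □p ∧ p is F. ✓
— 4 worlds.

1 and 4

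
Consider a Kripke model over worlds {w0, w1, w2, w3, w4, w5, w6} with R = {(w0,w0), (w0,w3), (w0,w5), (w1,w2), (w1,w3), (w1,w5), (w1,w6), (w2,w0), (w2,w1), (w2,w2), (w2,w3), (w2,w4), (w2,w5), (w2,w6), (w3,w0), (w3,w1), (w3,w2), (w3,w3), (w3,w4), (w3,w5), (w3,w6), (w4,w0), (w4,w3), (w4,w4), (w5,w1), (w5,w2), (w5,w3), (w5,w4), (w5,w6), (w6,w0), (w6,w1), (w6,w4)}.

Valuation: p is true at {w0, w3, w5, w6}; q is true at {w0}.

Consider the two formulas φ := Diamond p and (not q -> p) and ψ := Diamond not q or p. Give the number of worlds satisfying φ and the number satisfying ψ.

For Diamond p and (not q -> p):
w0: Diamond p is T, not q -> p is T. ✓
w1: Diamond p is T, not q -> p is F. ✗
w2: Diamond p is T, not q -> p is F. ✗
w3: Diamond p is T, not q -> p is T. ✓
w4: Diamond p is T, not q -> p is F. ✗
w5: Diamond p is T, not q -> p is T. ✓
w6: Diamond p is T, not q -> p is T. ✓
— 4 worlds.
For Diamond not q or p:
w0: Diamond not q is T, p is T. ✓
w1: Diamond not q is T, p is F. ✓
w2: Diamond not q is T, p is F. ✓
w3: Diamond not q is T, p is T. ✓
w4: Diamond not q is T, p is F. ✓
w5: Diamond not q is T, p is T. ✓
w6: Diamond not q is T, p is T. ✓
— 7 worlds.

4 and 7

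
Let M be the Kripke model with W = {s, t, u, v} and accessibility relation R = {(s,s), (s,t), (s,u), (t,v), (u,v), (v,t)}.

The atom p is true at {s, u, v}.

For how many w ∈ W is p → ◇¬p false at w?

1

s: p is T, ◇¬p is T. ✓
t: p is F, ◇¬p is F. ✓
u: p is T, ◇¬p is F. ✗
v: p is T, ◇¬p is T. ✓
Satisfying worlds: {s, t, v}.
So p → ◇¬p fails at the other 1 world.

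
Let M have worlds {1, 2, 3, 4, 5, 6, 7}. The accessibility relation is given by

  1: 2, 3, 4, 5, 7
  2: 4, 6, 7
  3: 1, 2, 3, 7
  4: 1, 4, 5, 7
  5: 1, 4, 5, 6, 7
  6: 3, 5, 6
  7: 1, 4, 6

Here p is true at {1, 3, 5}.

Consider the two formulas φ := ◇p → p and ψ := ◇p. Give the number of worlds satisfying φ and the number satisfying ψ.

For ◇p → p:
1: ◇p is T, p is T. ✓
2: ◇p is F, p is F. ✓
3: ◇p is T, p is T. ✓
4: ◇p is T, p is F. ✗
5: ◇p is T, p is T. ✓
6: ◇p is T, p is F. ✗
7: ◇p is T, p is F. ✗
— 4 worlds.
For ◇p:
1: successors {2, 3, 4, 5, 7}; p there: 2:F, 3:T, 4:F, 5:T, 7:F. ✓
2: successors {4, 6, 7}; p there: 4:F, 6:F, 7:F. ✗
3: successors {1, 2, 3, 7}; p there: 1:T, 2:F, 3:T, 7:F. ✓
4: successors {1, 4, 5, 7}; p there: 1:T, 4:F, 5:T, 7:F. ✓
5: successors {1, 4, 5, 6, 7}; p there: 1:T, 4:F, 5:T, 6:F, 7:F. ✓
6: successors {3, 5, 6}; p there: 3:T, 5:T, 6:F. ✓
7: successors {1, 4, 6}; p there: 1:T, 4:F, 6:F. ✓
— 6 worlds.

4 and 6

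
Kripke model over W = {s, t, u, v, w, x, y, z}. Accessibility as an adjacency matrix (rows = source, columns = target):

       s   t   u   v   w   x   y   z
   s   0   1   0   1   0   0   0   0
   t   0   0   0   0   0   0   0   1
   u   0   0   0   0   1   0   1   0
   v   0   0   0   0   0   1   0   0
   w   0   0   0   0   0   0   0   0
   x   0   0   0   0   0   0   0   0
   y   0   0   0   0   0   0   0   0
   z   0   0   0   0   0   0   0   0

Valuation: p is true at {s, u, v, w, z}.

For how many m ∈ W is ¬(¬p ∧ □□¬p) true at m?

s: ¬p ∧ □□¬p is F. ✓
t: ¬p ∧ □□¬p is T. ✗
u: ¬p ∧ □□¬p is F. ✓
v: ¬p ∧ □□¬p is F. ✓
w: ¬p ∧ □□¬p is F. ✓
x: ¬p ∧ □□¬p is T. ✗
y: ¬p ∧ □□¬p is T. ✗
z: ¬p ∧ □□¬p is F. ✓
Satisfying worlds: {s, u, v, w, z}.

5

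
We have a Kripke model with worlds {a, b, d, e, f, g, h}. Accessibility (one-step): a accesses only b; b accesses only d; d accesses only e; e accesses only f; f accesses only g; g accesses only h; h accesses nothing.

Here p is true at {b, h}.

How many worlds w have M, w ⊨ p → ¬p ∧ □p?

5

a: p is F, ¬p ∧ □p is T. ✓
b: p is T, ¬p ∧ □p is F. ✗
d: p is F, ¬p ∧ □p is F. ✓
e: p is F, ¬p ∧ □p is F. ✓
f: p is F, ¬p ∧ □p is F. ✓
g: p is F, ¬p ∧ □p is T. ✓
h: p is T, ¬p ∧ □p is F. ✗
Satisfying worlds: {a, d, e, f, g}.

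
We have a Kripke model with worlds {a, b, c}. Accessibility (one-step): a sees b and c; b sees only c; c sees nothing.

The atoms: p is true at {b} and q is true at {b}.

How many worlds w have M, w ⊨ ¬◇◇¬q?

2

a: ◇◇¬q is T. ✗
b: ◇◇¬q is F. ✓
c: ◇◇¬q is F. ✓
Satisfying worlds: {b, c}.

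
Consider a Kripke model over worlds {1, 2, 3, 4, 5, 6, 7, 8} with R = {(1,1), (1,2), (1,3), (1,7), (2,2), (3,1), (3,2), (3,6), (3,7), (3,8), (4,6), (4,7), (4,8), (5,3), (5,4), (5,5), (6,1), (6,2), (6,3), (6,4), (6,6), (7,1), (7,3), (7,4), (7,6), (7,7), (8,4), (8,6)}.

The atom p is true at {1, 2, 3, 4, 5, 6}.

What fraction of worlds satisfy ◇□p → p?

1: ◇□p is T, p is T. ✓
2: ◇□p is T, p is T. ✓
3: ◇□p is T, p is T. ✓
4: ◇□p is T, p is T. ✓
5: ◇□p is T, p is T. ✓
6: ◇□p is T, p is T. ✓
7: ◇□p is T, p is F. ✗
8: ◇□p is T, p is F. ✗
That's 6 of 8 worlds, so 6/8 = 3/4.

3/4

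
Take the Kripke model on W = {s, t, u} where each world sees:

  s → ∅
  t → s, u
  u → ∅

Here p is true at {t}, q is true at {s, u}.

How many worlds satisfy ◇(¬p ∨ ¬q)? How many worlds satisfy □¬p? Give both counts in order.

For ◇(¬p ∨ ¬q):
s: no successors, so ◇(¬p ∨ ¬q) fails. ✗
t: successors {s, u}; ¬p ∨ ¬q there: s:T, u:T. ✓
u: no successors, so ◇(¬p ∨ ¬q) fails. ✗
— 1 world.
For □¬p:
s: no successors, so □¬p holds vacuously. ✓
t: successors {s, u}; ¬p there: s:T, u:T. ✓
u: no successors, so □¬p holds vacuously. ✓
— 3 worlds.

1 and 3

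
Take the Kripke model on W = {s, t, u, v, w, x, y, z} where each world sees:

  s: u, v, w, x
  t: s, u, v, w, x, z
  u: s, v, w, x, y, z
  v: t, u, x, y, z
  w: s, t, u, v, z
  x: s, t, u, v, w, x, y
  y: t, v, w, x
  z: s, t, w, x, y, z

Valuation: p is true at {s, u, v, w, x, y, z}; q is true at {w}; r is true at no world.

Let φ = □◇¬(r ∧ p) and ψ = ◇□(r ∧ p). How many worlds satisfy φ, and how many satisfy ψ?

For □◇¬(r ∧ p):
s: successors {u, v, w, x}; ◇¬(r ∧ p) there: u:T, v:T, w:T, x:T. ✓
t: successors {s, u, v, w, x, z}; ◇¬(r ∧ p) there: s:T, u:T, v:T, w:T, x:T, z:T. ✓
u: successors {s, v, w, x, y, z}; ◇¬(r ∧ p) there: s:T, v:T, w:T, x:T, y:T, z:T. ✓
v: successors {t, u, x, y, z}; ◇¬(r ∧ p) there: t:T, u:T, x:T, y:T, z:T. ✓
w: successors {s, t, u, v, z}; ◇¬(r ∧ p) there: s:T, t:T, u:T, v:T, z:T. ✓
x: successors {s, t, u, v, w, x, y}; ◇¬(r ∧ p) there: s:T, t:T, u:T, v:T, w:T, x:T, y:T. ✓
y: successors {t, v, w, x}; ◇¬(r ∧ p) there: t:T, v:T, w:T, x:T. ✓
z: successors {s, t, w, x, y, z}; ◇¬(r ∧ p) there: s:T, t:T, w:T, x:T, y:T, z:T. ✓
— 8 worlds.
For ◇□(r ∧ p):
s: successors {u, v, w, x}; □(r ∧ p) there: u:F, v:F, w:F, x:F. ✗
t: successors {s, u, v, w, x, z}; □(r ∧ p) there: s:F, u:F, v:F, w:F, x:F, z:F. ✗
u: successors {s, v, w, x, y, z}; □(r ∧ p) there: s:F, v:F, w:F, x:F, y:F, z:F. ✗
v: successors {t, u, x, y, z}; □(r ∧ p) there: t:F, u:F, x:F, y:F, z:F. ✗
w: successors {s, t, u, v, z}; □(r ∧ p) there: s:F, t:F, u:F, v:F, z:F. ✗
x: successors {s, t, u, v, w, x, y}; □(r ∧ p) there: s:F, t:F, u:F, v:F, w:F, x:F, y:F. ✗
y: successors {t, v, w, x}; □(r ∧ p) there: t:F, v:F, w:F, x:F. ✗
z: successors {s, t, w, x, y, z}; □(r ∧ p) there: s:F, t:F, w:F, x:F, y:F, z:F. ✗
— 0 worlds.

8 and 0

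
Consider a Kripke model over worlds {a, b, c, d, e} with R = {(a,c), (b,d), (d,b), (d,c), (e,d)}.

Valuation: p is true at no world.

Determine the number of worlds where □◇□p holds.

3

a: successors {c}; ◇□p there: c:F. ✗
b: successors {d}; ◇□p there: d:T. ✓
c: no successors, so □◇□p holds vacuously. ✓
d: successors {b, c}; ◇□p there: b:F, c:F. ✗
e: successors {d}; ◇□p there: d:T. ✓
Satisfying worlds: {b, c, e}.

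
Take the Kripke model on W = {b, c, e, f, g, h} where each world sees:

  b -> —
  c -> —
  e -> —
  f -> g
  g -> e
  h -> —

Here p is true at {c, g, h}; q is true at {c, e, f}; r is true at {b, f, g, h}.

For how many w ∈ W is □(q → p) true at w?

5

b: no successors, so □(q → p) holds vacuously. ✓
c: no successors, so □(q → p) holds vacuously. ✓
e: no successors, so □(q → p) holds vacuously. ✓
f: successors {g}; q → p there: g:T. ✓
g: successors {e}; q → p there: e:F. ✗
h: no successors, so □(q → p) holds vacuously. ✓
Satisfying worlds: {b, c, e, f, h}.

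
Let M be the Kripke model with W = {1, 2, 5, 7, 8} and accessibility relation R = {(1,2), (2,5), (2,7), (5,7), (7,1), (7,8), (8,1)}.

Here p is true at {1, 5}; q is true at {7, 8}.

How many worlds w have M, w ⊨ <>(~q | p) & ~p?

3

1: <>(~q | p) is T, ~p is F. ✗
2: <>(~q | p) is T, ~p is T. ✓
5: <>(~q | p) is F, ~p is F. ✗
7: <>(~q | p) is T, ~p is T. ✓
8: <>(~q | p) is T, ~p is T. ✓
Satisfying worlds: {2, 7, 8}.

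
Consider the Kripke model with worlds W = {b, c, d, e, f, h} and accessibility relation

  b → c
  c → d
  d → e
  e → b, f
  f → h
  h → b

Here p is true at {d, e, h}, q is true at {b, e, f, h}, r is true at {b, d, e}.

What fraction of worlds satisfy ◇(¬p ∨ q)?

5/6

b: successors {c}; ¬p ∨ q there: c:T. ✓
c: successors {d}; ¬p ∨ q there: d:F. ✗
d: successors {e}; ¬p ∨ q there: e:T. ✓
e: successors {b, f}; ¬p ∨ q there: b:T, f:T. ✓
f: successors {h}; ¬p ∨ q there: h:T. ✓
h: successors {b}; ¬p ∨ q there: b:T. ✓
That's 5 of 6 worlds, so 5/6.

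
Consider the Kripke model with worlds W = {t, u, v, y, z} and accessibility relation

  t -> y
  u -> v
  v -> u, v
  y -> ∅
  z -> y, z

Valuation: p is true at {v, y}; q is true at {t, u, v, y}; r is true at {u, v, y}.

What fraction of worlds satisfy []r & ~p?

t: []r is T, ~p is T. ✓
u: []r is T, ~p is T. ✓
v: []r is T, ~p is F. ✗
y: []r is T, ~p is F. ✗
z: []r is F, ~p is T. ✗
That's 2 of 5 worlds, so 2/5.

2/5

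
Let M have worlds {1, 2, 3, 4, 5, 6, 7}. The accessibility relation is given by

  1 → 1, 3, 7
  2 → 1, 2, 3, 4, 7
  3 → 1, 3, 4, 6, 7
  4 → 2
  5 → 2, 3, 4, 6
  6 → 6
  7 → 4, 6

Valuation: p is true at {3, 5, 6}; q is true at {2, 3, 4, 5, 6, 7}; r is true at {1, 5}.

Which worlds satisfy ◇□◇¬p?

1: successors {1, 3, 7}; □◇¬p there: 1:T, 3:F, 7:F. ✓
2: successors {1, 2, 3, 4, 7}; □◇¬p there: 1:T, 2:T, 3:F, 4:T, 7:F. ✓
3: successors {1, 3, 4, 6, 7}; □◇¬p there: 1:T, 3:F, 4:T, 6:F, 7:F. ✓
4: successors {2}; □◇¬p there: 2:T. ✓
5: successors {2, 3, 4, 6}; □◇¬p there: 2:T, 3:F, 4:T, 6:F. ✓
6: successors {6}; □◇¬p there: 6:F. ✗
7: successors {4, 6}; □◇¬p there: 4:T, 6:F. ✓

{1, 2, 3, 4, 5, 7}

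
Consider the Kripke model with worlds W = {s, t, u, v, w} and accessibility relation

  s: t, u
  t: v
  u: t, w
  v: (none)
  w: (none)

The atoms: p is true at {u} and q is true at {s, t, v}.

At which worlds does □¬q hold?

s: successors {t, u}; ¬q there: t:F, u:T. ✗
t: successors {v}; ¬q there: v:F. ✗
u: successors {t, w}; ¬q there: t:F, w:T. ✗
v: no successors, so □¬q holds vacuously. ✓
w: no successors, so □¬q holds vacuously. ✓

{v, w}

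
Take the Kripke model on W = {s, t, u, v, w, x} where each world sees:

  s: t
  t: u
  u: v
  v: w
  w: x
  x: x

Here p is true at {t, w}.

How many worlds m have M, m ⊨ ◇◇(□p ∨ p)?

2

s: successors {t}; ◇(□p ∨ p) there: t:F. ✗
t: successors {u}; ◇(□p ∨ p) there: u:T. ✓
u: successors {v}; ◇(□p ∨ p) there: v:T. ✓
v: successors {w}; ◇(□p ∨ p) there: w:F. ✗
w: successors {x}; ◇(□p ∨ p) there: x:F. ✗
x: successors {x}; ◇(□p ∨ p) there: x:F. ✗
Satisfying worlds: {t, u}.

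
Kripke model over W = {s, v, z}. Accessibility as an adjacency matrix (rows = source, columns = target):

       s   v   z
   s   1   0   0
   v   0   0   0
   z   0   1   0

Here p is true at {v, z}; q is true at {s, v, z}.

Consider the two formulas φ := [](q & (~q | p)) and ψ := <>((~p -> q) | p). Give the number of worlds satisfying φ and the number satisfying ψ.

For [](q & (~q | p)):
s: successors {s}; q & (~q | p) there: s:F. ✗
v: no successors, so [](q & (~q | p)) holds vacuously. ✓
z: successors {v}; q & (~q | p) there: v:T. ✓
— 2 worlds.
For <>((~p -> q) | p):
s: successors {s}; (~p -> q) | p there: s:T. ✓
v: no successors, so <>((~p -> q) | p) fails. ✗
z: successors {v}; (~p -> q) | p there: v:T. ✓
— 2 worlds.

2 and 2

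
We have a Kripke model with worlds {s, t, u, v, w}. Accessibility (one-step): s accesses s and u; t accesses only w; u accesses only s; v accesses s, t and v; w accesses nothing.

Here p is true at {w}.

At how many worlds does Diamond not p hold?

3

s: successors {s, u}; not p there: s:T, u:T. ✓
t: successors {w}; not p there: w:F. ✗
u: successors {s}; not p there: s:T. ✓
v: successors {s, t, v}; not p there: s:T, t:T, v:T. ✓
w: no successors, so Diamond not p fails. ✗
Satisfying worlds: {s, u, v}.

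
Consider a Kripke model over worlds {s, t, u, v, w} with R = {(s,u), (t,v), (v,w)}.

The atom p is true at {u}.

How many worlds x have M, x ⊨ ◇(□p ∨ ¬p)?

s: successors {u}; □p ∨ ¬p there: u:T. ✓
t: successors {v}; □p ∨ ¬p there: v:T. ✓
u: no successors, so ◇(□p ∨ ¬p) fails. ✗
v: successors {w}; □p ∨ ¬p there: w:T. ✓
w: no successors, so ◇(□p ∨ ¬p) fails. ✗
Satisfying worlds: {s, t, v}.

3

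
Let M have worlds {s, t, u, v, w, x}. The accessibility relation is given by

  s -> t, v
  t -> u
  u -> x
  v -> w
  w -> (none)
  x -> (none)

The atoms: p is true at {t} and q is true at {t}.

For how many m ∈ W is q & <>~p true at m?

1

s: q is F, <>~p is T. ✗
t: q is T, <>~p is T. ✓
u: q is F, <>~p is T. ✗
v: q is F, <>~p is T. ✗
w: q is F, <>~p is F. ✗
x: q is F, <>~p is F. ✗
Satisfying worlds: {t}.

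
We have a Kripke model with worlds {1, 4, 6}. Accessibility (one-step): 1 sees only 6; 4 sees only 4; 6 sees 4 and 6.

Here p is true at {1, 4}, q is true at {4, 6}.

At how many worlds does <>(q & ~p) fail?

1: successors {6}; q & ~p there: 6:T. ✓
4: successors {4}; q & ~p there: 4:F. ✗
6: successors {4, 6}; q & ~p there: 4:F, 6:T. ✓
Satisfying worlds: {1, 6}.
So <>(q & ~p) fails at the other 1 world.

1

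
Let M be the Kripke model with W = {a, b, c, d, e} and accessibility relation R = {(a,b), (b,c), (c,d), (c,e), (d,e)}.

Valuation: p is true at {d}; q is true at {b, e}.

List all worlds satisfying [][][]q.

{b, c, d, e}

a: successors {b}; [][]q there: b:F. ✗
b: successors {c}; [][]q there: c:T. ✓
c: successors {d, e}; [][]q there: d:T, e:T. ✓
d: successors {e}; [][]q there: e:T. ✓
e: no successors, so [][][]q holds vacuously. ✓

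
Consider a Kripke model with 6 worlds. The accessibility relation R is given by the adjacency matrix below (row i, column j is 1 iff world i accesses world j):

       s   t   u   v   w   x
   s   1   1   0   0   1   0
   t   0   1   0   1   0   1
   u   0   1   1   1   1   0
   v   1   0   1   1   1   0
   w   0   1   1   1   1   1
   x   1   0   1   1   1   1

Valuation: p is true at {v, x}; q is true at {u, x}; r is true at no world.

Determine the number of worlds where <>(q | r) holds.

s: successors {s, t, w}; q | r there: s:F, t:F, w:F. ✗
t: successors {t, v, x}; q | r there: t:F, v:F, x:T. ✓
u: successors {t, u, v, w}; q | r there: t:F, u:T, v:F, w:F. ✓
v: successors {s, u, v, w}; q | r there: s:F, u:T, v:F, w:F. ✓
w: successors {t, u, v, w, x}; q | r there: t:F, u:T, v:F, w:F, x:T. ✓
x: successors {s, u, v, w, x}; q | r there: s:F, u:T, v:F, w:F, x:T. ✓
Satisfying worlds: {t, u, v, w, x}.

5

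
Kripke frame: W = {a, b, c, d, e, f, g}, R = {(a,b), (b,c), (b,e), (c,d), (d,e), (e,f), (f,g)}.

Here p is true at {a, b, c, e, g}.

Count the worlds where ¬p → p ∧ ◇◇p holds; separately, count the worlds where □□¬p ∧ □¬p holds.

5 and 1

For ¬p → p ∧ ◇◇p:
a: ¬p is F, p ∧ ◇◇p is T. ✓
b: ¬p is F, p ∧ ◇◇p is F. ✓
c: ¬p is F, p ∧ ◇◇p is T. ✓
d: ¬p is T, p ∧ ◇◇p is F. ✗
e: ¬p is F, p ∧ ◇◇p is T. ✓
f: ¬p is T, p ∧ ◇◇p is F. ✗
g: ¬p is F, p ∧ ◇◇p is F. ✓
— 5 worlds.
For □□¬p ∧ □¬p:
a: □□¬p is F, □¬p is F. ✗
b: □□¬p is T, □¬p is F. ✗
c: □□¬p is F, □¬p is T. ✗
d: □□¬p is T, □¬p is F. ✗
e: □□¬p is F, □¬p is T. ✗
f: □□¬p is T, □¬p is F. ✗
g: □□¬p is T, □¬p is T. ✓
— 1 world.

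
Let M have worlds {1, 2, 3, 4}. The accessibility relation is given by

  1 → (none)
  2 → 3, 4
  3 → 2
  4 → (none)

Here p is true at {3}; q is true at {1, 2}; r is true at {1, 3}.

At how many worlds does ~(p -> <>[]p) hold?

1

1: p -> <>[]p is T. ✗
2: p -> <>[]p is T. ✗
3: p -> <>[]p is F. ✓
4: p -> <>[]p is T. ✗
Satisfying worlds: {3}.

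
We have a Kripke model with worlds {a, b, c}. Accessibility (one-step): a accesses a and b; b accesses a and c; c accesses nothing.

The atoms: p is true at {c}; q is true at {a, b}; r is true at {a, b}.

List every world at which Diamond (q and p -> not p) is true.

{a, b}

a: successors {a, b}; q and p -> not p there: a:T, b:T. ✓
b: successors {a, c}; q and p -> not p there: a:T, c:T. ✓
c: no successors, so Diamond (q and p -> not p) fails. ✗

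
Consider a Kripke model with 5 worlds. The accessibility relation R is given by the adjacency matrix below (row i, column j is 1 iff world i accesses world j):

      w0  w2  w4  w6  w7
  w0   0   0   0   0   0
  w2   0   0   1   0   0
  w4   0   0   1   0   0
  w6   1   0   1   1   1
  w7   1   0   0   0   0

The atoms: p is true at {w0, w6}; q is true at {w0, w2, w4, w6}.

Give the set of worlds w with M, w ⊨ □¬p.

w0: no successors, so □¬p holds vacuously. ✓
w2: successors {w4}; ¬p there: w4:T. ✓
w4: successors {w4}; ¬p there: w4:T. ✓
w6: successors {w0, w4, w6, w7}; ¬p there: w0:F, w4:T, w6:F, w7:T. ✗
w7: successors {w0}; ¬p there: w0:F. ✗

{w0, w2, w4}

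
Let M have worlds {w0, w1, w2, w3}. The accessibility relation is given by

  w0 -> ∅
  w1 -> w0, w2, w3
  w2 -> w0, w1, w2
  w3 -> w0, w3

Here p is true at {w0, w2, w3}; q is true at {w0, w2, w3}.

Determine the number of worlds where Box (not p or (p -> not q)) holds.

w0: no successors, so Box (not p or (p -> not q)) holds vacuously. ✓
w1: successors {w0, w2, w3}; not p or (p -> not q) there: w0:F, w2:F, w3:F. ✗
w2: successors {w0, w1, w2}; not p or (p -> not q) there: w0:F, w1:T, w2:F. ✗
w3: successors {w0, w3}; not p or (p -> not q) there: w0:F, w3:F. ✗
Satisfying worlds: {w0}.

1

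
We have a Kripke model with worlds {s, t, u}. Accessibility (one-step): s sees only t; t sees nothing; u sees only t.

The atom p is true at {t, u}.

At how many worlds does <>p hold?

2

s: successors {t}; p there: t:T. ✓
t: no successors, so <>p fails. ✗
u: successors {t}; p there: t:T. ✓
Satisfying worlds: {s, u}.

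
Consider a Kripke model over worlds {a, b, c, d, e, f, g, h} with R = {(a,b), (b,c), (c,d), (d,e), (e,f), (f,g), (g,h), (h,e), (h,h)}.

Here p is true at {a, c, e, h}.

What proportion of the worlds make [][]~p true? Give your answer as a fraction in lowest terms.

3/8

a: successors {b}; []~p there: b:F. ✗
b: successors {c}; []~p there: c:T. ✓
c: successors {d}; []~p there: d:F. ✗
d: successors {e}; []~p there: e:T. ✓
e: successors {f}; []~p there: f:T. ✓
f: successors {g}; []~p there: g:F. ✗
g: successors {h}; []~p there: h:F. ✗
h: successors {e, h}; []~p there: e:T, h:F. ✗
That's 3 of 8 worlds, so 3/8.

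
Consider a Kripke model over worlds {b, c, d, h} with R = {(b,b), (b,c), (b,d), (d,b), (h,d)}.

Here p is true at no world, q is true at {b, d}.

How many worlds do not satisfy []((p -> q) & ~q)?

3

b: successors {b, c, d}; (p -> q) & ~q there: b:F, c:T, d:F. ✗
c: no successors, so []((p -> q) & ~q) holds vacuously. ✓
d: successors {b}; (p -> q) & ~q there: b:F. ✗
h: successors {d}; (p -> q) & ~q there: d:F. ✗
Satisfying worlds: {c}.
So []((p -> q) & ~q) fails at the other 3 worlds.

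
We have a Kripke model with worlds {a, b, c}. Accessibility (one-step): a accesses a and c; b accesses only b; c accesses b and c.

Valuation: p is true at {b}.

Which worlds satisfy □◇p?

{b, c}

a: successors {a, c}; ◇p there: a:F, c:T. ✗
b: successors {b}; ◇p there: b:T. ✓
c: successors {b, c}; ◇p there: b:T, c:T. ✓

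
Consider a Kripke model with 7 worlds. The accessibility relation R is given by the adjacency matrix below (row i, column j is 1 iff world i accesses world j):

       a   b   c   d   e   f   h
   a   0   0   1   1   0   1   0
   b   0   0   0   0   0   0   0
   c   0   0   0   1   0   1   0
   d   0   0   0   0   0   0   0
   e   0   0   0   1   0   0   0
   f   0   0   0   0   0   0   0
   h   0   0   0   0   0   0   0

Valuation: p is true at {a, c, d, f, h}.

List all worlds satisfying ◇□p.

a: successors {c, d, f}; □p there: c:T, d:T, f:T. ✓
b: no successors, so ◇□p fails. ✗
c: successors {d, f}; □p there: d:T, f:T. ✓
d: no successors, so ◇□p fails. ✗
e: successors {d}; □p there: d:T. ✓
f: no successors, so ◇□p fails. ✗
h: no successors, so ◇□p fails. ✗

{a, c, e}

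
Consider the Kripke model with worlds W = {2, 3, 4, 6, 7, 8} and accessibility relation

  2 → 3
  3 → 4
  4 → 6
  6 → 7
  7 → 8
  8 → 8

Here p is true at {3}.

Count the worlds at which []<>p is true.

2: successors {3}; <>p there: 3:F. ✗
3: successors {4}; <>p there: 4:F. ✗
4: successors {6}; <>p there: 6:F. ✗
6: successors {7}; <>p there: 7:F. ✗
7: successors {8}; <>p there: 8:F. ✗
8: successors {8}; <>p there: 8:F. ✗
Satisfying worlds: ∅.

0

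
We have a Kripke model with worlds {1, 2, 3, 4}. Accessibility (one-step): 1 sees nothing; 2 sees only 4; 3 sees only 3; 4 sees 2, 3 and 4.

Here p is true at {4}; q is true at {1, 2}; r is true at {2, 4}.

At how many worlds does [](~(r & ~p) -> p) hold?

2

1: no successors, so [](~(r & ~p) -> p) holds vacuously. ✓
2: successors {4}; ~(r & ~p) -> p there: 4:T. ✓
3: successors {3}; ~(r & ~p) -> p there: 3:F. ✗
4: successors {2, 3, 4}; ~(r & ~p) -> p there: 2:T, 3:F, 4:T. ✗
Satisfying worlds: {1, 2}.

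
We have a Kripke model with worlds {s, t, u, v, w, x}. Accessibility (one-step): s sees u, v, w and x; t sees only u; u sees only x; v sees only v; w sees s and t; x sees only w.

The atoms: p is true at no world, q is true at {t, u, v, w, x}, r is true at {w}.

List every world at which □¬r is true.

{t, u, v, w}

s: successors {u, v, w, x}; ¬r there: u:T, v:T, w:F, x:T. ✗
t: successors {u}; ¬r there: u:T. ✓
u: successors {x}; ¬r there: x:T. ✓
v: successors {v}; ¬r there: v:T. ✓
w: successors {s, t}; ¬r there: s:T, t:T. ✓
x: successors {w}; ¬r there: w:F. ✗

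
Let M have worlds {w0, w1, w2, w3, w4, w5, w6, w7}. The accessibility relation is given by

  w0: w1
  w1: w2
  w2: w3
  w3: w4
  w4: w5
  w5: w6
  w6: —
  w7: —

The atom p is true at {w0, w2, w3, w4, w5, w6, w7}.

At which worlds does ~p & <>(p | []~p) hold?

{w1}

w0: ~p is F, <>(p | []~p) is F. ✗
w1: ~p is T, <>(p | []~p) is T. ✓
w2: ~p is F, <>(p | []~p) is T. ✗
w3: ~p is F, <>(p | []~p) is T. ✗
w4: ~p is F, <>(p | []~p) is T. ✗
w5: ~p is F, <>(p | []~p) is T. ✗
w6: ~p is F, <>(p | []~p) is F. ✗
w7: ~p is F, <>(p | []~p) is F. ✗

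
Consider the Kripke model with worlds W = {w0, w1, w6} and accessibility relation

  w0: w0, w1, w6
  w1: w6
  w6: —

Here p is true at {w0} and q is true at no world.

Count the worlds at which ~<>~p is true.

1

w0: <>~p is T. ✗
w1: <>~p is T. ✗
w6: <>~p is F. ✓
Satisfying worlds: {w6}.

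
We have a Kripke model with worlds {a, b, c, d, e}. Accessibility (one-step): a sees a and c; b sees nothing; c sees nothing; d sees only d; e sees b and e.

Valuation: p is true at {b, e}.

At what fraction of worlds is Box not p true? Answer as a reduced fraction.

a: successors {a, c}; not p there: a:T, c:T. ✓
b: no successors, so Box not p holds vacuously. ✓
c: no successors, so Box not p holds vacuously. ✓
d: successors {d}; not p there: d:T. ✓
e: successors {b, e}; not p there: b:F, e:F. ✗
That's 4 of 5 worlds, so 4/5.

4/5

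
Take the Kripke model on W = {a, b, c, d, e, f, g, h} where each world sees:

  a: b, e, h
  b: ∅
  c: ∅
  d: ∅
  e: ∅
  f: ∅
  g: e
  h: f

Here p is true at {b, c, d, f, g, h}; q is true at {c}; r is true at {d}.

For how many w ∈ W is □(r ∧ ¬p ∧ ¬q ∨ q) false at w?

a: successors {b, e, h}; r ∧ ¬p ∧ ¬q ∨ q there: b:F, e:F, h:F. ✗
b: no successors, so □(r ∧ ¬p ∧ ¬q ∨ q) holds vacuously. ✓
c: no successors, so □(r ∧ ¬p ∧ ¬q ∨ q) holds vacuously. ✓
d: no successors, so □(r ∧ ¬p ∧ ¬q ∨ q) holds vacuously. ✓
e: no successors, so □(r ∧ ¬p ∧ ¬q ∨ q) holds vacuously. ✓
f: no successors, so □(r ∧ ¬p ∧ ¬q ∨ q) holds vacuously. ✓
g: successors {e}; r ∧ ¬p ∧ ¬q ∨ q there: e:F. ✗
h: successors {f}; r ∧ ¬p ∧ ¬q ∨ q there: f:F. ✗
Satisfying worlds: {b, c, d, e, f}.
So □(r ∧ ¬p ∧ ¬q ∨ q) fails at the other 3 worlds.

3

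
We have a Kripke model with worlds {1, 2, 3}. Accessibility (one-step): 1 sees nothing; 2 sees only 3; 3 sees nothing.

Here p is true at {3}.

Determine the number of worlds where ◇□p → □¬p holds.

1: ◇□p is F, □¬p is T. ✓
2: ◇□p is T, □¬p is F. ✗
3: ◇□p is F, □¬p is T. ✓
Satisfying worlds: {1, 3}.

2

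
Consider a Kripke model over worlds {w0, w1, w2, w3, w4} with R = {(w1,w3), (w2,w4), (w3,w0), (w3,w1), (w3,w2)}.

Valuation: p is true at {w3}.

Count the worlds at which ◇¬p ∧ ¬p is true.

w0: ◇¬p is F, ¬p is T. ✗
w1: ◇¬p is F, ¬p is T. ✗
w2: ◇¬p is T, ¬p is T. ✓
w3: ◇¬p is T, ¬p is F. ✗
w4: ◇¬p is F, ¬p is T. ✗
Satisfying worlds: {w2}.

1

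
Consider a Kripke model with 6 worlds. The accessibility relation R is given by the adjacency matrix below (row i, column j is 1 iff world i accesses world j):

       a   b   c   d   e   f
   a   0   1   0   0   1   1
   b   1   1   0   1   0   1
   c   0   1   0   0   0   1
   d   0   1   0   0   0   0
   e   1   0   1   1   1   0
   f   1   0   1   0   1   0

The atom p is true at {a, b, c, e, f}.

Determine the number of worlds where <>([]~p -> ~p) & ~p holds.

1

a: <>([]~p -> ~p) is T, ~p is F. ✗
b: <>([]~p -> ~p) is T, ~p is F. ✗
c: <>([]~p -> ~p) is T, ~p is F. ✗
d: <>([]~p -> ~p) is T, ~p is T. ✓
e: <>([]~p -> ~p) is T, ~p is F. ✗
f: <>([]~p -> ~p) is T, ~p is F. ✗
Satisfying worlds: {d}.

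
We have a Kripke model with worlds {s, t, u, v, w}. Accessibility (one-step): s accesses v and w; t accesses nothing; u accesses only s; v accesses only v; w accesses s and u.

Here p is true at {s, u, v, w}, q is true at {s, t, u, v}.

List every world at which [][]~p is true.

s: successors {v, w}; []~p there: v:F, w:F. ✗
t: no successors, so [][]~p holds vacuously. ✓
u: successors {s}; []~p there: s:F. ✗
v: successors {v}; []~p there: v:F. ✗
w: successors {s, u}; []~p there: s:F, u:F. ✗

{t}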